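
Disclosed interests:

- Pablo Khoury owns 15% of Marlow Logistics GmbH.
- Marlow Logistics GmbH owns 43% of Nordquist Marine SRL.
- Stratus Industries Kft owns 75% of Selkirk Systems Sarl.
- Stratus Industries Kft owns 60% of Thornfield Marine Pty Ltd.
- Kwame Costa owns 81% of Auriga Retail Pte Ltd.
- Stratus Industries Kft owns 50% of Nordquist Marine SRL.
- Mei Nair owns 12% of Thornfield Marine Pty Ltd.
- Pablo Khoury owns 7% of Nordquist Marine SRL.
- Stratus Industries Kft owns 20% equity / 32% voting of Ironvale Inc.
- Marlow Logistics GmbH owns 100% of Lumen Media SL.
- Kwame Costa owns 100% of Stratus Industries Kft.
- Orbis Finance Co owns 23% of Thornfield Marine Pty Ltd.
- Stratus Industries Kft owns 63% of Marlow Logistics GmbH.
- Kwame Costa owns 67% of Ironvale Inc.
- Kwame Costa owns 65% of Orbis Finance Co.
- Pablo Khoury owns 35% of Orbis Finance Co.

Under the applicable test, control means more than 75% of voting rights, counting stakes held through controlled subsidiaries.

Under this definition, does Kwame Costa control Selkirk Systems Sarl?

Kwame holds 100% of Stratus, so Kwame controls Stratus.
Kwame and Stratus together hold 67% + 32% = 99% of Ironvale, so Kwame controls Ironvale.
Kwame holds 81% of Auriga, so Kwame controls Auriga.
In Selkirk, Kwame's side holds only 75%, not > 75%.
So Kwame does not control Selkirk.

No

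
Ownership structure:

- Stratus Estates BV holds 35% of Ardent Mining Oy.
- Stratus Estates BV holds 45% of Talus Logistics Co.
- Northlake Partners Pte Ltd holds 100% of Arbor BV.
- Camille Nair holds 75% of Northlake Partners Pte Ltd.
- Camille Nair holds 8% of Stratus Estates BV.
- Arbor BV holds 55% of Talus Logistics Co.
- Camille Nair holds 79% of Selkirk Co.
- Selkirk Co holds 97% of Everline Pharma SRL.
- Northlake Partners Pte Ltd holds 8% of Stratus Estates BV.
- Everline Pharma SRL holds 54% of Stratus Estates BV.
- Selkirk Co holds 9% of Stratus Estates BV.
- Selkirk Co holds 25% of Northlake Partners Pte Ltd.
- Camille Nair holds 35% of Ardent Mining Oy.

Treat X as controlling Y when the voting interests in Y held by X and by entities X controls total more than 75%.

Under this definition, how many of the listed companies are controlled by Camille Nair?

Camille holds 79% of Selkirk, so Camille controls Selkirk.
Selkirk holds 97% of Everline, so Camille controls Everline.
Selkirk and Camille together hold 25% + 75% = 100% of Northlake, so Camille controls Northlake.
Everline and Camille and Selkirk and Northlake together hold 54% + 8% + 9% + 8% = 79% of Stratus, so Camille controls Stratus.
Northlake holds 100% of Arbor, so Camille controls Arbor.
Arbor and Stratus together hold 55% + 45% = 100% of Talus, so Camille controls Talus.
No other company's threshold is met.
Camille controls 6 companies.

6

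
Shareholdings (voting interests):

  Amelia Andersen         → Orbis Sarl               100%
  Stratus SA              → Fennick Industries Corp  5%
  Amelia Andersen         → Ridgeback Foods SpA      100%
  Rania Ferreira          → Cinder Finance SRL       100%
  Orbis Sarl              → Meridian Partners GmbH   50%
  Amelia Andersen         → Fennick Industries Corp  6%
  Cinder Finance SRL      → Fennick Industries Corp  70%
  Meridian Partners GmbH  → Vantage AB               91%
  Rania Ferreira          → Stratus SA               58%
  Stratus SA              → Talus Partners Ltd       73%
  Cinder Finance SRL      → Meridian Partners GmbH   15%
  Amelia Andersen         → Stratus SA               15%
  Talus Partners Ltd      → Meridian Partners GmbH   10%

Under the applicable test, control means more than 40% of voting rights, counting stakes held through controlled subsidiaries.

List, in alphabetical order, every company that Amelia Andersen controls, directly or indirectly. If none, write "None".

Amelia holds 100% of Orbis, so Amelia controls Orbis.
Orbis holds 50% of Meridian, so Amelia controls Meridian.
Amelia holds 100% of Ridgeback, so Amelia controls Ridgeback.
Meridian holds 91% of Vantage, so Amelia controls Vantage.
No other company's threshold is met.

Meridian Partners GmbH, Orbis Sarl, Ridgeback Foods SpA, Vantage AB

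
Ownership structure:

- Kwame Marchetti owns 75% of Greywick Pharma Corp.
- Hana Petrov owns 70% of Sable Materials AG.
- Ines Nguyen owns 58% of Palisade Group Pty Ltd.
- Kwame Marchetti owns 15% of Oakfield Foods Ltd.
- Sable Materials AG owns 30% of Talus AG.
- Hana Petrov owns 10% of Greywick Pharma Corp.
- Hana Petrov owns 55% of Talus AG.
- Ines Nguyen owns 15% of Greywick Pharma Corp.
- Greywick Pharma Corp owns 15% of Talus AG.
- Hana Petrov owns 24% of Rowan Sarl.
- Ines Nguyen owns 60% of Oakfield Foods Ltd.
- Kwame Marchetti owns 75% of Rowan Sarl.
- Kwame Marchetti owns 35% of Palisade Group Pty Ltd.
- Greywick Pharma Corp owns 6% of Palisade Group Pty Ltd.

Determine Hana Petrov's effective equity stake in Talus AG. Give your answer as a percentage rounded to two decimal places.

Hana reaches Talus along 3 paths.
Direct stake: 55% = 55%.
Via Greywick: 10% × 15% = 1.5%.
Via Sable: 70% × 30% = 21%.
Total: 55% + 1.5% + 21% = 77.5%.
Rounded: 77.50%.

77.50%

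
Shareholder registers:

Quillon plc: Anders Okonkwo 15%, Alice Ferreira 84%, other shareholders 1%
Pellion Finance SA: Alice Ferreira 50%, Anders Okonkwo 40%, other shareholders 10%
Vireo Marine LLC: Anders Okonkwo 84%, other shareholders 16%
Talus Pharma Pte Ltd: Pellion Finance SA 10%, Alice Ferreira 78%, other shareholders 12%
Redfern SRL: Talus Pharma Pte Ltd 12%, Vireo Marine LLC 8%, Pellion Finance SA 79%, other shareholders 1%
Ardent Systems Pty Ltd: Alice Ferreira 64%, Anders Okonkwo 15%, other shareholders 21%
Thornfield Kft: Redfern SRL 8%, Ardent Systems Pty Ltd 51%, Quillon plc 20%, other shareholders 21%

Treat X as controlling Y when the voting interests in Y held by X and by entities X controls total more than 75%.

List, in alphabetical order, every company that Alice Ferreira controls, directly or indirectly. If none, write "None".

Quillon plc, Talus Pharma Pte Ltd

Alice holds 84% of Quillon, so Alice controls Quillon.
Alice holds 78% of Talus, so Alice controls Talus.
No other company's threshold is met.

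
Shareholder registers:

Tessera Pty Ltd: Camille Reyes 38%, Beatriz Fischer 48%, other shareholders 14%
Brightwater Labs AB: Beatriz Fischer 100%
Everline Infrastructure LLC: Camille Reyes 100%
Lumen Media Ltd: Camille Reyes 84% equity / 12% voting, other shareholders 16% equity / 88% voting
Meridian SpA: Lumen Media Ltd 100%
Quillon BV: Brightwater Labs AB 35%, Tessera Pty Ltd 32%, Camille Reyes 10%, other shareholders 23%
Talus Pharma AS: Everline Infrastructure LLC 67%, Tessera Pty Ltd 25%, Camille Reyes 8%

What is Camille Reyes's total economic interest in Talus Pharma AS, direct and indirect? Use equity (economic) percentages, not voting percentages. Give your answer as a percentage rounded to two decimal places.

84.50%

Camille reaches Talus along 3 paths.
Via Everline: 100% × 67% = 67%.
Via Tessera: 38% × 25% = 9.5%.
Direct stake: 8% = 8%.
Total: 67% + 9.5% + 8% = 84.5%.
Rounded: 84.50%.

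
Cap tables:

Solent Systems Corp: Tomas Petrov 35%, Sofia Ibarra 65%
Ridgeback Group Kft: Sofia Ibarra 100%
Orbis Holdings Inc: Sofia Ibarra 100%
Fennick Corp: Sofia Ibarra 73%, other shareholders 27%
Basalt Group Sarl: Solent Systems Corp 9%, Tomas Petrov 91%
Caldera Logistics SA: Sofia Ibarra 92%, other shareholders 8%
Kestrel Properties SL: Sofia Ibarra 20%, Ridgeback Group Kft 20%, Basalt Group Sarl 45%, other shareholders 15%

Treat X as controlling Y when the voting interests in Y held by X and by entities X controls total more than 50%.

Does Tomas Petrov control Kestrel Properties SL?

No

Tomas holds 91% of Basalt, so Tomas controls Basalt.
In Kestrel, Tomas's side holds only 45%, not > 50%.
So Tomas does not control Kestrel.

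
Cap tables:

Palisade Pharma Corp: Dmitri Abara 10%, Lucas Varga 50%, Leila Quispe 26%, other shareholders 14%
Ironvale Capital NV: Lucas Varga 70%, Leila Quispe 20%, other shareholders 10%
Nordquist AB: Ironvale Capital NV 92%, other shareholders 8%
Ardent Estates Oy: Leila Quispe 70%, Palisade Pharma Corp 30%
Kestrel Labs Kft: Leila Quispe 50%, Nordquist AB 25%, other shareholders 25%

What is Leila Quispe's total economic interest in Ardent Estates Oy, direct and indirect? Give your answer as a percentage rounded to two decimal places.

77.80%

Leila reaches Ardent along 2 paths.
Direct stake: 70% = 70%.
Via Palisade: 26% × 30% = 7.8%.
Total: 70% + 7.8% = 77.8%.
Rounded: 77.80%.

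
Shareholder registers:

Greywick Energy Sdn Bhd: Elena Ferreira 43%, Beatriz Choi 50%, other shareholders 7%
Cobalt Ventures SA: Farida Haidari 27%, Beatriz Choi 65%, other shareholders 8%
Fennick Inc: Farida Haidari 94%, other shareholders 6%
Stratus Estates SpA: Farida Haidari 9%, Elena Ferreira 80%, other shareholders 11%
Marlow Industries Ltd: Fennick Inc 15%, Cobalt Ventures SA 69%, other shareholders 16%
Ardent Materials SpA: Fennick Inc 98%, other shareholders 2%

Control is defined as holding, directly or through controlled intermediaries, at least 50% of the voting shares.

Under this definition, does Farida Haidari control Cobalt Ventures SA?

Farida holds 94% of Fennick, so Farida controls Fennick.
Fennick holds 98% of Ardent, so Farida controls Ardent.
In Cobalt, Farida's side holds only 27%, not ≥ 50%.
So Farida does not control Cobalt.

No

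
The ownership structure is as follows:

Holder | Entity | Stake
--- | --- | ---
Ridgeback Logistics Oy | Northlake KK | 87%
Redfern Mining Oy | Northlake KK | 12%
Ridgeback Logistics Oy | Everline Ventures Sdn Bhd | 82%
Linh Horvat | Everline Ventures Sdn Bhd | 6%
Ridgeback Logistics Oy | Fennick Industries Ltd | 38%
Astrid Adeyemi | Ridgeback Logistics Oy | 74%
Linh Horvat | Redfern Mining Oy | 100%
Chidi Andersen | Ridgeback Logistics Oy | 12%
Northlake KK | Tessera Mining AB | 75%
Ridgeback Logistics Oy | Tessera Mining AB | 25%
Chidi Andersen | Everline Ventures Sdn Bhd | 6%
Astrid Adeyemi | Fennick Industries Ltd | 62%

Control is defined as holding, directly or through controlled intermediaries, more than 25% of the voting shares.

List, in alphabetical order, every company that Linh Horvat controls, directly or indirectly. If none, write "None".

Redfern Mining Oy

Linh holds 100% of Redfern, so Linh controls Redfern.
No other company's threshold is met.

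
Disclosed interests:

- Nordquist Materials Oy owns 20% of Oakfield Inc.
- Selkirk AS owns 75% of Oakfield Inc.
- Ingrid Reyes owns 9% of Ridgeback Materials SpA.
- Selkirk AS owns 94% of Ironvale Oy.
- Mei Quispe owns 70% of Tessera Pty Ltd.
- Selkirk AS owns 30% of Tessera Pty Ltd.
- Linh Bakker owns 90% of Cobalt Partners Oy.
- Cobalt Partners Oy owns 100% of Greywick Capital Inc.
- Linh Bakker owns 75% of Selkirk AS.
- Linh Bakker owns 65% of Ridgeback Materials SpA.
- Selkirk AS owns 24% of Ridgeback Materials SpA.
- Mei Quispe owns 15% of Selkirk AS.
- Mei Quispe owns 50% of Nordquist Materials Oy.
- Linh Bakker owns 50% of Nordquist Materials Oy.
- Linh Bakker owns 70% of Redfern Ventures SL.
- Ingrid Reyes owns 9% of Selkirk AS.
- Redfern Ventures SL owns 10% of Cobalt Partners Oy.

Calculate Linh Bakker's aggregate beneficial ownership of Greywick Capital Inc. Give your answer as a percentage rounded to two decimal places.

Linh reaches Greywick along 2 paths.
Via Cobalt: 90% × 100% = 90%.
Via Redfern → Cobalt: 70% × 10% × 100% = 7%.
Total: 90% + 7% = 97%.
Rounded: 97.00%.

97.00%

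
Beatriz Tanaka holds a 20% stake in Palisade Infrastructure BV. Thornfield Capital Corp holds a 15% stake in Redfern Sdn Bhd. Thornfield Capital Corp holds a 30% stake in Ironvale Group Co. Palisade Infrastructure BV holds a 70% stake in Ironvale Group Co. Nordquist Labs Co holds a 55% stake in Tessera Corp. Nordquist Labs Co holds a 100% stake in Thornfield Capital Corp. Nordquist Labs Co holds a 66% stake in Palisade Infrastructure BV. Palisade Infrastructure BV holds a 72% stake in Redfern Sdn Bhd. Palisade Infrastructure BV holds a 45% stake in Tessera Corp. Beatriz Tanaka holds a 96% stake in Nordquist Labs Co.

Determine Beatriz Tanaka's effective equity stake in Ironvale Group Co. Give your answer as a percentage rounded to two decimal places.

Beatriz reaches Ironvale along 3 paths.
Via Nordquist → Palisade: 96% × 66% × 70% = 44.352%.
Via Palisade: 20% × 70% = 14%.
Via Nordquist → Thornfield: 96% × 100% × 30% = 28.8%.
Total: 44.352% + 14% + 28.8% = 87.152%.
Rounded: 87.15%.

87.15%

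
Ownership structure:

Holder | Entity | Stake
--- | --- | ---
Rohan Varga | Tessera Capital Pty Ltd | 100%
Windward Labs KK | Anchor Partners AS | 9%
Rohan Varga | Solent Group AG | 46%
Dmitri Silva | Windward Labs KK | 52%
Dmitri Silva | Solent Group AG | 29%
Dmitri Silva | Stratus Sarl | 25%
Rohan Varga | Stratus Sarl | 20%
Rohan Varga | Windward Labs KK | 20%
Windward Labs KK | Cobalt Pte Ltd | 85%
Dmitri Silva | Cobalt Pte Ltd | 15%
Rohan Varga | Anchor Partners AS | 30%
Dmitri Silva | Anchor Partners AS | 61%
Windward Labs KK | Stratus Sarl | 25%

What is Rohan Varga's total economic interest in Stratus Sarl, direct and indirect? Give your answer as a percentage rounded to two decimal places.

Rohan reaches Stratus along 2 paths.
Direct stake: 20% = 20%.
Via Windward: 20% × 25% = 5%.
Total: 20% + 5% = 25%.
Rounded: 25.00%.

25.00%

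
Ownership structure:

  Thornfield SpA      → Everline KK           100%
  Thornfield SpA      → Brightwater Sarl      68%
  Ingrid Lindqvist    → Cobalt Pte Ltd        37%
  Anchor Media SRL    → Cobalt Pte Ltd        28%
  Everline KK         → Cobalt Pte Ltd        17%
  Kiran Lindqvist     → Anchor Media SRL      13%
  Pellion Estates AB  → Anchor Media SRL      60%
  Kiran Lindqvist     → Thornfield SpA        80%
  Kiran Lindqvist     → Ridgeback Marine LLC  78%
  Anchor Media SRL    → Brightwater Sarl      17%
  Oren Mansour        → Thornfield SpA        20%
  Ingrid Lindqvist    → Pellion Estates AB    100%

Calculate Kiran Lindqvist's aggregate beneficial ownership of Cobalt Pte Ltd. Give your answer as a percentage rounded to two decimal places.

Kiran reaches Cobalt along 2 paths.
Via Anchor: 13% × 28% = 3.64%.
Via Thornfield → Everline: 80% × 100% × 17% = 13.6%.
Total: 3.64% + 13.6% = 17.24%.

17.24%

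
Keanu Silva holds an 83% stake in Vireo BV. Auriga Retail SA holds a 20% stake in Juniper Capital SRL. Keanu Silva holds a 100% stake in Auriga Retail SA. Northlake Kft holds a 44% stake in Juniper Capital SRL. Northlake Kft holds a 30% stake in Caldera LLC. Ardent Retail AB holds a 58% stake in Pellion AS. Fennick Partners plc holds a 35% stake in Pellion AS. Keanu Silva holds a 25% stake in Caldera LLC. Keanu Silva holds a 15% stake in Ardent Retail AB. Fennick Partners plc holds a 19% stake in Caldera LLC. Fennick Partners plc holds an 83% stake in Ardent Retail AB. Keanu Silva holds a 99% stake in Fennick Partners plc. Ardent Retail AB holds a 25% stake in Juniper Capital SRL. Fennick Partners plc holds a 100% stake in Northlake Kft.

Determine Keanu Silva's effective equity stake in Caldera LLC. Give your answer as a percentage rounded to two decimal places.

73.51%

Keanu reaches Caldera along 3 paths.
Via Fennick → Northlake: 99% × 100% × 30% = 29.7%.
Via Fennick: 99% × 19% = 18.81%.
Direct stake: 25% = 25%.
Total: 29.7% + 18.81% + 25% = 73.51%.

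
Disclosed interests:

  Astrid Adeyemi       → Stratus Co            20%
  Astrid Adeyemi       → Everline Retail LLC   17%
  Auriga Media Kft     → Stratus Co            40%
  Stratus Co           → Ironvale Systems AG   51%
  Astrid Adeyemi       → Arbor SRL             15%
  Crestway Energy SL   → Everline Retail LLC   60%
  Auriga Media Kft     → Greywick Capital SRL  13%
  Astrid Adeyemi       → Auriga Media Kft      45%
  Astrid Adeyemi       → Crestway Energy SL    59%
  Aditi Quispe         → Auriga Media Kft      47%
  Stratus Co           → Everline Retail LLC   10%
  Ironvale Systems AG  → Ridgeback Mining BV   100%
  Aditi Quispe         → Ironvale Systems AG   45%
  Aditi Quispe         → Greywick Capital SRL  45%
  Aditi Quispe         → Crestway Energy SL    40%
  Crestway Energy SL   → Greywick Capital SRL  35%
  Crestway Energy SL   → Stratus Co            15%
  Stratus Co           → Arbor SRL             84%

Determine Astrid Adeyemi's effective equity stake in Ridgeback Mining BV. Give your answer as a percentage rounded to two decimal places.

23.89%

Astrid reaches Ridgeback along 3 paths.
Via Crestway → Stratus → Ironvale: 59% × 15% × 51% × 100% = 4.5135%.
Via Auriga → Stratus → Ironvale: 45% × 40% × 51% × 100% = 9.18%.
Via Stratus → Ironvale: 20% × 51% × 100% = 10.2%.
Total: 4.5135% + 9.18% + 10.2% = 23.8935%.
Rounded: 23.89%.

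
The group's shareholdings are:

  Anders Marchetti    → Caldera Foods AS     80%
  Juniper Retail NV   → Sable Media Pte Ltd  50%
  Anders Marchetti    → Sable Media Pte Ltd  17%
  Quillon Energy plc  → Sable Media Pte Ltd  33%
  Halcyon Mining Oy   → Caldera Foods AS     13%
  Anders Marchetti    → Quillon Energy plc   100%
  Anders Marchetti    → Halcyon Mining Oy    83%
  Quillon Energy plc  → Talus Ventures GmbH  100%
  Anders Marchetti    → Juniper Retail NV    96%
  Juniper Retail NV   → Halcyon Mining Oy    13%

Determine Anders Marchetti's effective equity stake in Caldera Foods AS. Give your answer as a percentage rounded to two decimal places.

92.41%

Anders reaches Caldera along 3 paths.
Direct stake: 80% = 80%.
Via Halcyon: 83% × 13% = 10.79%.
Via Juniper → Halcyon: 96% × 13% × 13% = 1.6224%.
Total: 80% + 10.79% + 1.6224% = 92.4124%.
Rounded: 92.41%.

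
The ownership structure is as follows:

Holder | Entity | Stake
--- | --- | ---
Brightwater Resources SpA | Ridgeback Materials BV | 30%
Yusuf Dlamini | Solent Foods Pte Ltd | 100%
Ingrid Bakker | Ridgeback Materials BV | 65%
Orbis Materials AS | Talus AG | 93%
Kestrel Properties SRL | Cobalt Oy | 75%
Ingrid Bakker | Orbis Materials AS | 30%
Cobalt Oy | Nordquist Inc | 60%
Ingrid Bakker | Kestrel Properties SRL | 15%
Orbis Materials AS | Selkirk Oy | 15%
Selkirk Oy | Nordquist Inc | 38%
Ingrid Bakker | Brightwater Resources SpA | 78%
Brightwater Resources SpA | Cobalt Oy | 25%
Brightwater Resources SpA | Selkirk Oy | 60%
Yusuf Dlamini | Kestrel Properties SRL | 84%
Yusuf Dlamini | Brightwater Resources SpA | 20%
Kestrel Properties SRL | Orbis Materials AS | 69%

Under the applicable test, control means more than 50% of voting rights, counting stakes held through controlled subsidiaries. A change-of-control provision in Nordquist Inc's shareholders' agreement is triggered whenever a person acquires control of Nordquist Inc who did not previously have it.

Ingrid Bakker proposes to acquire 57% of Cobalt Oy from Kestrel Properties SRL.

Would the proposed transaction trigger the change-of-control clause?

The purchase adds only to Ingrid's holdings (Kestrel's stake shrinks), so Ingrid is the only person who could newly come to control Nordquist.
Ingrid holds 78% of Brightwater, so Ingrid controls Brightwater.
Brightwater and Ingrid together hold 30% + 65% = 95% of Ridgeback, so Ingrid controls Ridgeback.
Brightwater holds 60% of Selkirk, so Ingrid controls Selkirk.
In Nordquist, Ingrid's side holds only 38%, not > 50%.
So before the transaction, Ingrid does not control Nordquist.
After the purchase, Ingrid holds 57% of Cobalt directly, and Kestrel's stake falls to 18%.
Brightwater and Ingrid together hold 25% + 57% = 82% of Cobalt, so Ingrid controls Cobalt.
Selkirk and Cobalt together hold 38% + 60% = 98% of Nordquist, so Ingrid controls Nordquist.
Ingrid did not control Nordquist before and does after, so the clause is triggered.

Yes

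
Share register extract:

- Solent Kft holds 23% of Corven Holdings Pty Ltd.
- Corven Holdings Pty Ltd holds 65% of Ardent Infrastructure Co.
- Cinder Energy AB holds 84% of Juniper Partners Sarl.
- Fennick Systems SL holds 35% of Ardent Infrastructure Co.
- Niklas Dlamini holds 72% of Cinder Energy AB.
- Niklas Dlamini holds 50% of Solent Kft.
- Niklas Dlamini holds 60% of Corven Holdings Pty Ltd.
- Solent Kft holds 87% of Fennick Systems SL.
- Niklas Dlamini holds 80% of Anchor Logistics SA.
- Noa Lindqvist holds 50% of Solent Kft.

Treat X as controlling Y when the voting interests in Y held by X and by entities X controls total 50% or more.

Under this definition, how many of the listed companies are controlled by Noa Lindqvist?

2

Noa holds 50% of Solent, so Noa controls Solent.
Solent holds 87% of Fennick, so Noa controls Fennick.
No other company's threshold is met.
Noa controls 2 companies.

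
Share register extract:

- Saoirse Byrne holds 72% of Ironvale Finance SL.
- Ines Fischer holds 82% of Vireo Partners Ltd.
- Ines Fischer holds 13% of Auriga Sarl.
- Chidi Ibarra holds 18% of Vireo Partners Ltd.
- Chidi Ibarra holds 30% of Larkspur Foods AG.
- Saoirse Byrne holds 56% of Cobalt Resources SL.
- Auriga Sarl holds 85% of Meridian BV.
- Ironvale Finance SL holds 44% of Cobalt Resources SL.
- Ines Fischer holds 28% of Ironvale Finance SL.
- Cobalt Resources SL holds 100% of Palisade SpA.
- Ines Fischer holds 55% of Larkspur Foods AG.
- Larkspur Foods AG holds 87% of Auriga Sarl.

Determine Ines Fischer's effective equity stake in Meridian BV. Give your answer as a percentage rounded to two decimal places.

51.72%

Ines reaches Meridian along 2 paths.
Via Larkspur → Auriga: 55% × 87% × 85% = 40.6725%.
Via Auriga: 13% × 85% = 11.05%.
Total: 40.6725% + 11.05% = 51.7225%.
Rounded: 51.72%.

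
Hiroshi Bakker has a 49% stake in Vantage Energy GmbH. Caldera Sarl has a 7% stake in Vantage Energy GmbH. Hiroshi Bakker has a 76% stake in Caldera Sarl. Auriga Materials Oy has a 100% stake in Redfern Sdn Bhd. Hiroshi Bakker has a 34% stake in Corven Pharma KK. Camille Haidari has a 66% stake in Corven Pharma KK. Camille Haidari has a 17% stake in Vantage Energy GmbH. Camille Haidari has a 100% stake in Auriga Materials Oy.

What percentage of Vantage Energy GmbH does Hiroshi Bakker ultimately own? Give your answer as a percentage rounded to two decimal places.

54.32%

Hiroshi reaches Vantage along 2 paths.
Direct stake: 49% = 49%.
Via Caldera: 76% × 7% = 5.32%.
Total: 49% + 5.32% = 54.32%.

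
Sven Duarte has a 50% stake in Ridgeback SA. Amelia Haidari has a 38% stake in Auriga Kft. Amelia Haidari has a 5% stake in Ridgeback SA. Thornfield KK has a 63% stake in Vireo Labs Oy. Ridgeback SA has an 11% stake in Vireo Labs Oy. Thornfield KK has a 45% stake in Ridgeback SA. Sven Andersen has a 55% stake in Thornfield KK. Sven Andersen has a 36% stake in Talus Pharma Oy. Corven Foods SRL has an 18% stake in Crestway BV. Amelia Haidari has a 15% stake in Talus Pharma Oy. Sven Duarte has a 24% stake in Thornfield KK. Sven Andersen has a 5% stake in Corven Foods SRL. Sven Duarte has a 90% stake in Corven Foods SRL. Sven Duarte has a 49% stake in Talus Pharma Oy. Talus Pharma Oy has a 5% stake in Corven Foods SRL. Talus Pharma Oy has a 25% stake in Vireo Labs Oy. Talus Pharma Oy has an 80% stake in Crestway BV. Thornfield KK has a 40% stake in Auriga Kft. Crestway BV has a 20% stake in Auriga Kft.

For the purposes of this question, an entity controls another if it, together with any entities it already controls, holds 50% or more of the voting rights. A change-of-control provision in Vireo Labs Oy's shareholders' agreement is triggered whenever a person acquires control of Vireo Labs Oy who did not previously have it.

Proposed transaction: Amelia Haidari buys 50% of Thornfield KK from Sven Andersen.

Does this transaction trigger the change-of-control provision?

Yes

The purchase adds only to Amelia's holdings (Sven Andersen's stake shrinks), so Amelia is the only person who could newly come to control Vireo.
Amelia's largest direct stake is 38% in Auriga, which does not meet the threshold, so Amelia controls no company.
Neither Amelia nor any entity Amelia controls holds any voting interest in Vireo.
So before the transaction, Amelia does not control Vireo.
After the purchase, Amelia holds 50% of Thornfield directly, and Sven Andersen's stake falls to 5%.
Amelia holds 50% of Thornfield, so Amelia controls Thornfield.
Thornfield and Amelia together hold 45% + 5% = 50% of Ridgeback, so Amelia controls Ridgeback.
Thornfield and Ridgeback together hold 63% + 11% = 74% of Vireo, so Amelia controls Vireo.
Amelia did not control Vireo before and does after, so the clause is triggered.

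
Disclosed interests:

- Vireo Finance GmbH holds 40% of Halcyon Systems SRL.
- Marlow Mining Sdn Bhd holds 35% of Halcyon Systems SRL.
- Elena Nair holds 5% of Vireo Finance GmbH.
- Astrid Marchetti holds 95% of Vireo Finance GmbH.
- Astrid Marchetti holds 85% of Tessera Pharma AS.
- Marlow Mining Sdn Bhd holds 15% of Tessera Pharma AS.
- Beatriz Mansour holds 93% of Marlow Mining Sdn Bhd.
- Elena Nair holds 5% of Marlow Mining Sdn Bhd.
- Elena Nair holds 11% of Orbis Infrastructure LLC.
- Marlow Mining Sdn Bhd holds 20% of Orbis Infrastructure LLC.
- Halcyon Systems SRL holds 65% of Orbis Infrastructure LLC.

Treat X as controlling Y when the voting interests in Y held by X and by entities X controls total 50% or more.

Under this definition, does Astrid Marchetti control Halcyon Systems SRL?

Astrid holds 95% of Vireo, so Astrid controls Vireo.
Astrid holds 85% of Tessera, so Astrid controls Tessera.
In Halcyon, Astrid's side holds only 40%, not ≥ 50%.
So Astrid does not control Halcyon.

No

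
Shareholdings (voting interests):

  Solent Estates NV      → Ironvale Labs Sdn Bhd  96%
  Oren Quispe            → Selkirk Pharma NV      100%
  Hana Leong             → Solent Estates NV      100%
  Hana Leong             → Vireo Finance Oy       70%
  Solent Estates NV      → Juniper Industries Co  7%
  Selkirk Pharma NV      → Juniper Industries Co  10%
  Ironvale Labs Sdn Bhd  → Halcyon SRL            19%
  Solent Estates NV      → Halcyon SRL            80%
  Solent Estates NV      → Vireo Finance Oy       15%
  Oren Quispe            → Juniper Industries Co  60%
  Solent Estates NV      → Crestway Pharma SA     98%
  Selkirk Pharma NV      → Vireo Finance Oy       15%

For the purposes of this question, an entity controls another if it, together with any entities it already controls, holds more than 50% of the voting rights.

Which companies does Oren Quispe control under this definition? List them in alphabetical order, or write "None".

Juniper Industries Co, Selkirk Pharma NV

Oren holds 100% of Selkirk, so Oren controls Selkirk.
Oren and Selkirk together hold 60% + 10% = 70% of Juniper, so Oren controls Juniper.
No other company's threshold is met.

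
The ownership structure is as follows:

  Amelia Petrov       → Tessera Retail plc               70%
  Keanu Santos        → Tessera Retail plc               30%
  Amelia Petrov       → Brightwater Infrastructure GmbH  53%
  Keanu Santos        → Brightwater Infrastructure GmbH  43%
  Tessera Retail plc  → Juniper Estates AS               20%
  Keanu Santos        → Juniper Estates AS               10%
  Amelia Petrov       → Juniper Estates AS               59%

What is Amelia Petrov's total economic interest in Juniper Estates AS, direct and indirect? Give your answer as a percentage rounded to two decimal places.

Amelia reaches Juniper along 2 paths.
Direct stake: 59% = 59%.
Via Tessera: 70% × 20% = 14%.
Total: 59% + 14% = 73%.
Rounded: 73.00%.

73.00%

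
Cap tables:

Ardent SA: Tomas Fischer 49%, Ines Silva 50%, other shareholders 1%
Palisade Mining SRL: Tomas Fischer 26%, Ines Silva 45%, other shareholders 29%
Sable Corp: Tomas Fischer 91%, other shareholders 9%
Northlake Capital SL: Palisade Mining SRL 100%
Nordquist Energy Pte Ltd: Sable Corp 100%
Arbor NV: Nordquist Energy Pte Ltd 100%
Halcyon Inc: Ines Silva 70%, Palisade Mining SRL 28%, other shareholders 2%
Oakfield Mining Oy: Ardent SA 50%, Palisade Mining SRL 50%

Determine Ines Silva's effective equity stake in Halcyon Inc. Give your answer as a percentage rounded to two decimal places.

82.60%

Ines reaches Halcyon along 2 paths.
Direct stake: 70% = 70%.
Via Palisade: 45% × 28% = 12.6%.
Total: 70% + 12.6% = 82.6%.
Rounded: 82.60%.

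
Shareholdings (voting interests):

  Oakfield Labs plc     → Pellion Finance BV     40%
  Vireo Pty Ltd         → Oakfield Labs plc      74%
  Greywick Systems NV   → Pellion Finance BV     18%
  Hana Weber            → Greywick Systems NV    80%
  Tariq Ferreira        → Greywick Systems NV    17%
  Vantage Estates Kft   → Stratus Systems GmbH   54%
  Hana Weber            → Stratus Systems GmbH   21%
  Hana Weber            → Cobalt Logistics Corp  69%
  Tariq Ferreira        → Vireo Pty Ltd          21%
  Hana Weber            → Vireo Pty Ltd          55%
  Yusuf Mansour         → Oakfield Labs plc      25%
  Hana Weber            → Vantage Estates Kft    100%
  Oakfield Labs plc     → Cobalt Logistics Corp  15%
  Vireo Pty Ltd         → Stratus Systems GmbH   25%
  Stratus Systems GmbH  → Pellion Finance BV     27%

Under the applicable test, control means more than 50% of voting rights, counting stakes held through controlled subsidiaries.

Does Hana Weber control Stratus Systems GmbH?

Yes

Hana holds 55% of Vireo, so Hana controls Vireo.
Hana holds 100% of Vantage, so Hana controls Vantage.
Vireo and Hana and Vantage together hold 25% + 21% + 54% = 100% of Stratus, so Hana controls Stratus.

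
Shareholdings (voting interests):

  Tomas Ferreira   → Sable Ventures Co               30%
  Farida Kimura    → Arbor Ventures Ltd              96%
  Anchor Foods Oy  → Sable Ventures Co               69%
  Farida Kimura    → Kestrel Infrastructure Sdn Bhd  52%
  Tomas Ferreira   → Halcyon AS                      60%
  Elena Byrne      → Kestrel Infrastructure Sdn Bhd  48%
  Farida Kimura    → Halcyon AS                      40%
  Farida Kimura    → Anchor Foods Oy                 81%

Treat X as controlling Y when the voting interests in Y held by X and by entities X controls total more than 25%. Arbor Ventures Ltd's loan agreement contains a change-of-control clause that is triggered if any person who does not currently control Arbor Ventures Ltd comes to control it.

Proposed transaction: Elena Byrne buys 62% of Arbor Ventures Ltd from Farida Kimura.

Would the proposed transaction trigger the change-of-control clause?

The purchase adds only to Elena's holdings (Farida's stake shrinks), so Elena is the only person who could newly come to control Arbor.
Elena holds 48% of Kestrel, so Elena controls Kestrel.
Neither Elena nor any entity Elena controls holds any voting interest in Arbor.
So before the transaction, Elena does not control Arbor.
After the purchase, Elena holds 62% of Arbor directly, and Farida's stake falls to 34%.
Elena holds 62% of Arbor, so Elena controls Arbor.
Elena did not control Arbor before and does after, so the clause is triggered.

Yes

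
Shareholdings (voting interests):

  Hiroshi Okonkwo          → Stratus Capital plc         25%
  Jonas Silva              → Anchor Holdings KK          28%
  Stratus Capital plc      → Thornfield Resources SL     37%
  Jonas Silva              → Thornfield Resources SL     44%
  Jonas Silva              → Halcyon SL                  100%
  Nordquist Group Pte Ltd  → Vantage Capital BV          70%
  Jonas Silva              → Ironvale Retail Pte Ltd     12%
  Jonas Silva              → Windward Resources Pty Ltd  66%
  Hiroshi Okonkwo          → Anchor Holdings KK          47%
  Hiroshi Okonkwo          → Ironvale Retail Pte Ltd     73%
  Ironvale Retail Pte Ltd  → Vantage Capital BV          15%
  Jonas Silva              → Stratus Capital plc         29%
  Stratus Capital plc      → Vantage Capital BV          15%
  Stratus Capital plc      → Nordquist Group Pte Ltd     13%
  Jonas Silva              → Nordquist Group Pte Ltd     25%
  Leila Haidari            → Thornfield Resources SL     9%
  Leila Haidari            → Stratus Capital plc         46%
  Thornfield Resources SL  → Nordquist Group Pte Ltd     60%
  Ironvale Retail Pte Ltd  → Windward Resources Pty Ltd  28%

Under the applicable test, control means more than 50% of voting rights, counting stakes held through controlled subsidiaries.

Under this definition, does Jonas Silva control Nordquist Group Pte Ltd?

Jonas holds 66% of Windward, so Jonas controls Windward.
Jonas holds 100% of Halcyon, so Jonas controls Halcyon.
In Nordquist, Jonas's side holds only 25%, not > 50%.
So Jonas does not control Nordquist.

No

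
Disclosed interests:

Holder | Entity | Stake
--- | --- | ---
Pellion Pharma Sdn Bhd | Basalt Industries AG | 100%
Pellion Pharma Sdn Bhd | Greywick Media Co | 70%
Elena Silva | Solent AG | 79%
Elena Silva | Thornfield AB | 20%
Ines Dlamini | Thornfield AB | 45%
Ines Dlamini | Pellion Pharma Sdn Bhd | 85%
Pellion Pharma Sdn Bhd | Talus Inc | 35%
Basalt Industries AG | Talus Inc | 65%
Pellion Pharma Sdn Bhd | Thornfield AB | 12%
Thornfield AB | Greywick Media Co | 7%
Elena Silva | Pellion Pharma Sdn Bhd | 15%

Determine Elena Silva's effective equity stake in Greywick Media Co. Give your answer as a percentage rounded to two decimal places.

Elena reaches Greywick along 3 paths.
Via Pellion → Thornfield: 15% × 12% × 7% = 0.126%.
Via Thornfield: 20% × 7% = 1.4%.
Via Pellion: 15% × 70% = 10.5%.
Total: 0.126% + 1.4% + 10.5% = 12.026%.
Rounded: 12.03%.

12.03%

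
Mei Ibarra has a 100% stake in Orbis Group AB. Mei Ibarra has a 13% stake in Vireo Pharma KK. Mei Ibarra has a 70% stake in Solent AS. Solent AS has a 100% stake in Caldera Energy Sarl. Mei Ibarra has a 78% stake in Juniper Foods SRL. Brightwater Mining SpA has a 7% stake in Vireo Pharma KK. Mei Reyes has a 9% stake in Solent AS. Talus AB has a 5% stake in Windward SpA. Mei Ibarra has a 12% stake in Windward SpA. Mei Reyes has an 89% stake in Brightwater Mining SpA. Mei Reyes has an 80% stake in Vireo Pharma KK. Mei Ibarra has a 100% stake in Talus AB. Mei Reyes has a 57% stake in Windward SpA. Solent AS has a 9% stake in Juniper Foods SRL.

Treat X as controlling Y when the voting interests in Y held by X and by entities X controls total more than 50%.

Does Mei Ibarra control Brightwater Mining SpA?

Mei Ibarra holds 70% of Solent, so Mei Ibarra controls Solent.
Mei Ibarra holds 100% of Talus, so Mei Ibarra controls Talus.
Solent holds 100% of Caldera, so Mei Ibarra controls Caldera.
Mei Ibarra holds 100% of Orbis, so Mei Ibarra controls Orbis.
Mei Ibarra and Solent together hold 78% + 9% = 87% of Juniper, so Mei Ibarra controls Juniper.
Neither Mei Ibarra nor any entity Mei Ibarra controls holds any voting interest in Brightwater.
So Mei Ibarra does not control Brightwater.

No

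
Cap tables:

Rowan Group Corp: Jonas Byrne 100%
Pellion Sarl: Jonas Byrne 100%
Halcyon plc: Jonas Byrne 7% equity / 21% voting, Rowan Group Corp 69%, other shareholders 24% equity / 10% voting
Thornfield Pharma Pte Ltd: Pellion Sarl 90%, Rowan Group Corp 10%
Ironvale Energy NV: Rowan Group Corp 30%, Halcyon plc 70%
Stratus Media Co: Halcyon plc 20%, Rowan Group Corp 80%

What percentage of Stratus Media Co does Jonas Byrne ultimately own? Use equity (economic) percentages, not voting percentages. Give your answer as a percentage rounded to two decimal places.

95.20%

Jonas reaches Stratus along 3 paths.
Via Halcyon: 7% × 20% = 1.4%.
Via Rowan → Halcyon: 100% × 69% × 20% = 13.8%.
Via Rowan: 100% × 80% = 80%.
Total: 1.4% + 13.8% + 80% = 95.2%.
Rounded: 95.20%.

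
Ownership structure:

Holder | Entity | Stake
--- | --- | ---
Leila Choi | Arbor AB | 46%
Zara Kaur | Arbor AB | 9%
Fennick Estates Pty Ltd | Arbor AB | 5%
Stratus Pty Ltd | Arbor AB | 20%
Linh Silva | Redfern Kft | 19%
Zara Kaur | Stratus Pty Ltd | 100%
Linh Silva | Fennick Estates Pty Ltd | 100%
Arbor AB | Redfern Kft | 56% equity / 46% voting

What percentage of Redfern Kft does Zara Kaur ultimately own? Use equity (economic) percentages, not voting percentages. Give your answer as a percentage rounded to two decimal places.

Zara reaches Redfern along 2 paths.
Via Stratus → Arbor: 100% × 20% × 56% = 11.2%.
Via Arbor: 9% × 56% = 5.04%.
Total: 11.2% + 5.04% = 16.24%.

16.24%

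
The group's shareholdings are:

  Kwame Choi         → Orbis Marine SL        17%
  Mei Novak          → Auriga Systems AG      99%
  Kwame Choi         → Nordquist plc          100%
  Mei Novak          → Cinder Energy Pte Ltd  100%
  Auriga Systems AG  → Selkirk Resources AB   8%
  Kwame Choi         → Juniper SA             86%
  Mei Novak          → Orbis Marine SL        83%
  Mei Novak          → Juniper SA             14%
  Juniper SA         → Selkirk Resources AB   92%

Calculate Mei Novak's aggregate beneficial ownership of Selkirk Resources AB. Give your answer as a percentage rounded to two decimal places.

Mei reaches Selkirk along 2 paths.
Via Auriga: 99% × 8% = 7.92%.
Via Juniper: 14% × 92% = 12.88%.
Total: 7.92% + 12.88% = 20.8%.
Rounded: 20.80%.

20.80%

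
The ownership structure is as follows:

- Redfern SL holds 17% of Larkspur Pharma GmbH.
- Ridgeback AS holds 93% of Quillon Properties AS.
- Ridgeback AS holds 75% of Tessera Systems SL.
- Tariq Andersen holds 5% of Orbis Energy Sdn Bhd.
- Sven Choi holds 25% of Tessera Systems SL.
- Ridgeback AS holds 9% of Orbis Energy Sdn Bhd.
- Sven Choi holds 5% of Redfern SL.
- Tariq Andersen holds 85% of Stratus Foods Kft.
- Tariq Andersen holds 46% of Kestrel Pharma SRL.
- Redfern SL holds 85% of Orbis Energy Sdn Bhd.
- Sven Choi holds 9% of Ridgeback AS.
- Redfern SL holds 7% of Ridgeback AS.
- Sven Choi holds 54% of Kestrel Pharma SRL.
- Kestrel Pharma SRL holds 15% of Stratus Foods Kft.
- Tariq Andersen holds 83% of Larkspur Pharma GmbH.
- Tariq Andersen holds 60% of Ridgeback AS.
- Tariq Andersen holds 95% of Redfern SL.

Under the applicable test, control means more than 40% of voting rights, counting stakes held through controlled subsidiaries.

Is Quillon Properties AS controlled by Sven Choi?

No

Sven holds 54% of Kestrel, so Sven controls Kestrel.
Neither Sven nor any entity Sven controls holds any voting interest in Quillon.
So Sven does not control Quillon.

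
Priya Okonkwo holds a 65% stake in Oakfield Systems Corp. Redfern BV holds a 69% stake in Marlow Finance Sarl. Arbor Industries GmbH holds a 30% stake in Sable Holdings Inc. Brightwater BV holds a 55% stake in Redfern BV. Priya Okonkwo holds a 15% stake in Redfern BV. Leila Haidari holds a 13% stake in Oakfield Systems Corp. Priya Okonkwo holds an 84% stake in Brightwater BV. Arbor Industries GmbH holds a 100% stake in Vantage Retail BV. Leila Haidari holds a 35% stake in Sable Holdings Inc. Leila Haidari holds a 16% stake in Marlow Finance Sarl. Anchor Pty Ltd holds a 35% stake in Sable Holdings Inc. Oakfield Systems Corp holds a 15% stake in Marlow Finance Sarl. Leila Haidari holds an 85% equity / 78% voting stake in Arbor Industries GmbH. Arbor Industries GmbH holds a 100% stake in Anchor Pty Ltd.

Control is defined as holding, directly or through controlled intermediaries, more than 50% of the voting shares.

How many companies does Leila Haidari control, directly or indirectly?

4

Leila holds 78% of Arbor, so Leila controls Arbor.
Arbor holds 100% of Vantage, so Leila controls Vantage.
Arbor holds 100% of Anchor, so Leila controls Anchor.
Arbor and Anchor and Leila together hold 30% + 35% + 35% = 100% of Sable, so Leila controls Sable.
No other company's threshold is met.
Leila controls 4 companies.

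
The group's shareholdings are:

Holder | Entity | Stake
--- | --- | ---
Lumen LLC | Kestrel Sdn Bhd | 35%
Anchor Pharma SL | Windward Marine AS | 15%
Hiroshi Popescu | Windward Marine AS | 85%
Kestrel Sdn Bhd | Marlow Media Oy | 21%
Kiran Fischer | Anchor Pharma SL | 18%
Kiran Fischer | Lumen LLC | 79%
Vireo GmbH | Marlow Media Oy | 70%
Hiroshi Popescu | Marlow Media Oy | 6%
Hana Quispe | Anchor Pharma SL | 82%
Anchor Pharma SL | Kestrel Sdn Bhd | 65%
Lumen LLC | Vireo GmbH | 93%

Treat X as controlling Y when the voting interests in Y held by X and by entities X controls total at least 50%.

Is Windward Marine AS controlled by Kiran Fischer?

Kiran holds 79% of Lumen, so Kiran controls Lumen.
Lumen holds 93% of Vireo, so Kiran controls Vireo.
Vireo holds 70% of Marlow, so Kiran controls Marlow.
Neither Kiran nor any entity Kiran controls holds any voting interest in Windward.
So Kiran does not control Windward.

No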